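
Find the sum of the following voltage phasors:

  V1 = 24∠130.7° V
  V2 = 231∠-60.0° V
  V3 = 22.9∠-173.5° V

Step 1 — Convert each phasor to rectangular form:
  V1 = 24·(cos(130.7°) + j·sin(130.7°)) = -15.65 + j18.2 V
  V2 = 231·(cos(-60.0°) + j·sin(-60.0°)) = 115.5 - j200.1 V
  V3 = 22.9·(cos(-173.5°) + j·sin(-173.5°)) = -22.75 - j2.592 V
Step 2 — Sum components: V_total = 77.1 - j184.4 V.
Step 3 — Convert to polar: |V_total| = 199.9 V, ∠V_total = -67.3°.

V_total = 199.9∠-67.3° V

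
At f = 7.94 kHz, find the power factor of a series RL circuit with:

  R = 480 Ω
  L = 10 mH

Step 1 — Angular frequency: ω = 2π·f = 2π·7940 = 4.989e+04 rad/s.
Step 2 — Component impedances:
  R: Z = R = 480 Ω
  L: Z = jωL = j·4.989e+04·0.01 = 0 + j498.9 Ω
Step 3 — Series combination: Z_total = R + L = 480 + j498.9 Ω = 692.3∠46.1° Ω.
Step 4 — Power factor: PF = cos(φ) = Re(Z)/|Z| = 480/692.3 = 0.6933.
Step 5 — Type: Im(Z) = 498.9 ⇒ lagging (phase φ = 46.1°).

PF = 0.6933 (lagging, φ = 46.1°)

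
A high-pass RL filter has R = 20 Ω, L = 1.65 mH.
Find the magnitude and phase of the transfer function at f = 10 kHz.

Step 1 — Angular frequency: ω = 2π·1e+04 = 6.283e+04 rad/s.
Step 2 — Transfer function: H(jω) = jωL/(R + jωL).
Step 3 — Numerator jωL = j·103.7; denominator R + jωL = 20 + j103.7.
Step 4 — H = 0.9641 + j0.186.
Step 5 — Magnitude: |H| = 0.9819 (-0.2 dB); phase: φ = 10.9°.

|H| = 0.9819 (-0.2 dB), φ = 10.9°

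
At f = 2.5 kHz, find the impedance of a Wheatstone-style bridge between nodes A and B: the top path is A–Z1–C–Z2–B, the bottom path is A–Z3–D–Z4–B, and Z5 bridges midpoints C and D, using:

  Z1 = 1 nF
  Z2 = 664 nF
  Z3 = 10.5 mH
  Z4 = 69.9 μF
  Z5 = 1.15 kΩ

Step 1 — Angular frequency: ω = 2π·f = 2π·2500 = 1.571e+04 rad/s.
Step 2 — Component impedances:
  Z1: Z = 1/(jωC) = -j/(ω·C) = 0 - j6.366e+04 Ω
  Z2: Z = 1/(jωC) = -j/(ω·C) = 0 - j95.88 Ω
  Z3: Z = jωL = j·1.571e+04·0.0105 = 0 + j164.9 Ω
  Z4: Z = 1/(jωC) = -j/(ω·C) = 0 - j0.9108 Ω
  Z5: Z = R = 1150 Ω
Step 3 — Bridge requires nodal analysis (the Z5 bridge couples midpoints C and D, so the two paths cannot be reduced to a simple series/parallel combination). Setting node B to ground and injecting 1 A at node A, the 3-node admittance system at A, C, D solves to V_A = Z_AB = 0.001163 + j164.4 Ω = 164.4∠90.0° Ω.

Z = 0.001163 + j164.4 Ω = 164.4∠90.0° Ω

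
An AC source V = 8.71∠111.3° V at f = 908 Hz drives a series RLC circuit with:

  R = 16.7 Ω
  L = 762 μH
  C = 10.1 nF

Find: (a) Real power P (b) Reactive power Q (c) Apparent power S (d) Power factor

Step 1 — Angular frequency: ω = 2π·f = 2π·908 = 5705 rad/s.
Step 2 — Component impedances:
  R: Z = R = 16.7 Ω
  L: Z = jωL = j·5705·0.000762 = 0 + j4.347 Ω
  C: Z = 1/(jωC) = -j/(ω·C) = 0 - j1.735e+04 Ω
Step 3 — Series combination: Z_total = R + L + C = 16.7 - j1.735e+04 Ω = 1.735e+04∠-89.9° Ω.
Step 4 — Source phasor: V = 8.71∠111.3° V = -3.164 + j8.115 V.
Step 5 — Current: I = V / Z = -0.0004679 - j0.0001819 A = 0.000502∠-158.8° A.
Step 6 — Complex power: S = V·I* = 4.209e-06 - j0.004373 VA.
Step 7 — Real power: P = Re(S) = 4.209e-06 W.
Step 8 — Reactive power: Q = Im(S) = -0.004373 VAR.
Step 9 — Apparent power: |S| = 0.004373 VA.
Step 10 — Power factor: PF = P/|S| = 0.0009625 (leading).

(a) P = 4.209e-06 W  (b) Q = -0.004373 VAR  (c) S = 0.004373 VA  (d) PF = 0.0009625 (leading)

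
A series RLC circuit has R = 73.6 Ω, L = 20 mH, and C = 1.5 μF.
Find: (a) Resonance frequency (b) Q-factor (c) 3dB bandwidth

Step 1 — Resonance condition Im(Z)=0 gives ω₀ = 1/√(LC).
Step 2 — ω₀ = 1/√(0.02·1.5e-06) = 5774 rad/s.
Step 3 — f₀ = ω₀/(2π) = 918.9 Hz.
Step 4 — Series Q: Q = ω₀L/R = 5774·0.02/73.6 = 1.569.
Step 5 — 3dB bandwidth: Δω = ω₀/Q = 3680 rad/s; BW = Δω/(2π) = 585.7 Hz.

(a) f₀ = 918.9 Hz  (b) Q = 1.569  (c) BW = 585.7 Hz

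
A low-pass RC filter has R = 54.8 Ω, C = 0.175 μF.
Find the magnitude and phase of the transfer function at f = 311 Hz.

Step 1 — Angular frequency: ω = 2π·311 = 1954 rad/s.
Step 2 — Transfer function: H(jω) = 1/(1 + jωRC).
Step 3 — Denominator: 1 + jωRC = 1 + j·1954·54.8·1.75e-07 = 1 + j0.01874.
Step 4 — H = 0.9996 - j0.01873.
Step 5 — Magnitude: |H| = 0.9998 (-0.0 dB); phase: φ = -1.1°.

|H| = 0.9998 (-0.0 dB), φ = -1.1°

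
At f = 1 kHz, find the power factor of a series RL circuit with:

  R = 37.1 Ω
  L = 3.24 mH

Step 1 — Angular frequency: ω = 2π·f = 2π·1000 = 6283 rad/s.
Step 2 — Component impedances:
  R: Z = R = 37.1 Ω
  L: Z = jωL = j·6283·0.00324 = 0 + j20.36 Ω
Step 3 — Series combination: Z_total = R + L = 37.1 + j20.36 Ω = 42.32∠28.8° Ω.
Step 4 — Power factor: PF = cos(φ) = Re(Z)/|Z| = 37.1/42.32 = 0.8767.
Step 5 — Type: Im(Z) = 20.36 ⇒ lagging (phase φ = 28.8°).

PF = 0.8767 (lagging, φ = 28.8°)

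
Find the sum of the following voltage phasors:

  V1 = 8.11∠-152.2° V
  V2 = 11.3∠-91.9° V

Step 1 — Convert each phasor to rectangular form:
  V1 = 8.11·(cos(-152.2°) + j·sin(-152.2°)) = -7.174 - j3.782 V
  V2 = 11.3·(cos(-91.9°) + j·sin(-91.9°)) = -0.3747 - j11.29 V
Step 2 — Sum components: V_total = -7.549 - j15.08 V.
Step 3 — Convert to polar: |V_total| = 16.86 V, ∠V_total = -116.6°.

V_total = 16.86∠-116.6° V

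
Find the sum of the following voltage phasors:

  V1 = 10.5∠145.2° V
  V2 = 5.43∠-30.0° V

Step 1 — Convert each phasor to rectangular form:
  V1 = 10.5·(cos(145.2°) + j·sin(145.2°)) = -8.622 + j5.992 V
  V2 = 5.43·(cos(-30.0°) + j·sin(-30.0°)) = 4.703 - j2.715 V
Step 2 — Sum components: V_total = -3.92 + j3.277 V.
Step 3 — Convert to polar: |V_total| = 5.109 V, ∠V_total = 140.1°.

V_total = 5.109∠140.1° V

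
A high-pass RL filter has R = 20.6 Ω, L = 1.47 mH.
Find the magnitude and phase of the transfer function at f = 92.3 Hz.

Step 1 — Angular frequency: ω = 2π·92.3 = 579.9 rad/s.
Step 2 — Transfer function: H(jω) = jωL/(R + jωL).
Step 3 — Numerator jωL = j·0.8525; denominator R + jωL = 20.6 + j0.8525.
Step 4 — H = 0.00171 + j0.04131.
Step 5 — Magnitude: |H| = 0.04135 (-27.7 dB); phase: φ = 87.6°.

|H| = 0.04135 (-27.7 dB), φ = 87.6°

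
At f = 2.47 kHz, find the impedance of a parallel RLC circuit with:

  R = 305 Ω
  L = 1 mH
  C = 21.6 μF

Step 1 — Angular frequency: ω = 2π·f = 2π·2470 = 1.552e+04 rad/s.
Step 2 — Component impedances:
  R: Z = R = 305 Ω
  L: Z = jωL = j·1.552e+04·0.001 = 0 + j15.52 Ω
  C: Z = 1/(jωC) = -j/(ω·C) = 0 - j2.983 Ω
Step 3 — Parallel combination: 1/Z_total = 1/R + 1/L + 1/C; Z_total = 0.04471 - j3.692 Ω = 3.693∠-89.3° Ω.

Z = 0.04471 - j3.692 Ω = 3.693∠-89.3° Ω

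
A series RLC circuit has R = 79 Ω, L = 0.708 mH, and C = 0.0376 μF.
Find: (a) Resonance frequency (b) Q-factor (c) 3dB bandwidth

Step 1 — Resonance condition Im(Z)=0 gives ω₀ = 1/√(LC).
Step 2 — ω₀ = 1/√(0.000708·3.76e-08) = 1.938e+05 rad/s.
Step 3 — f₀ = ω₀/(2π) = 3.085e+04 Hz.
Step 4 — Series Q: Q = ω₀L/R = 1.938e+05·0.000708/79 = 1.737.
Step 5 — 3dB bandwidth: Δω = ω₀/Q = 1.116e+05 rad/s; BW = Δω/(2π) = 1.776e+04 Hz.

(a) f₀ = 3.085e+04 Hz  (b) Q = 1.737  (c) BW = 1.776e+04 Hz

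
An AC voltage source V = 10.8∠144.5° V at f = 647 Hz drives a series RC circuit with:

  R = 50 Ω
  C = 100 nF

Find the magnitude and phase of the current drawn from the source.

Step 1 — Angular frequency: ω = 2π·f = 2π·647 = 4065 rad/s.
Step 2 — Component impedances:
  R: Z = R = 50 Ω
  C: Z = 1/(jωC) = -j/(ω·C) = 0 - j2460 Ω
Step 3 — Series combination: Z_total = R + C = 50 - j2460 Ω = 2460∠-88.8° Ω.
Step 4 — Source phasor: V = 10.8∠144.5° V = -8.792 + j6.272 V.
Step 5 — Ohm's law: I = V / Z_total = (-8.792 + j6.272) / (50 - j2460) = -0.002621 - j0.003521 A.
Step 6 — Convert to polar: |I| = 0.00439 A, ∠I = -126.7°.

I = 0.00439∠-126.7° A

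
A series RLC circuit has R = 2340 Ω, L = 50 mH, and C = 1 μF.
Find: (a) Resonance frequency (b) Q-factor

Step 1 — Resonance condition Im(Z)=0 gives ω₀ = 1/√(LC).
Step 2 — ω₀ = 1/√(0.05·1e-06) = 4472 rad/s.
Step 3 — f₀ = ω₀/(2π) = 711.8 Hz.
Step 4 — Series Q: Q = ω₀L/R = 4472·0.05/2340 = 0.09556.

(a) f₀ = 711.8 Hz  (b) Q = 0.09556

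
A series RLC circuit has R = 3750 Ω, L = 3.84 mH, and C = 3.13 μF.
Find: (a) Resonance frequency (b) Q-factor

Step 1 — Resonance condition Im(Z)=0 gives ω₀ = 1/√(LC).
Step 2 — ω₀ = 1/√(0.00384·3.13e-06) = 9121 rad/s.
Step 3 — f₀ = ω₀/(2π) = 1452 Hz.
Step 4 — Series Q: Q = ω₀L/R = 9121·0.00384/3750 = 0.00934.

(a) f₀ = 1452 Hz  (b) Q = 0.00934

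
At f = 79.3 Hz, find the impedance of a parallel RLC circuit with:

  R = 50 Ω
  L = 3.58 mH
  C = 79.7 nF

Step 1 — Angular frequency: ω = 2π·f = 2π·79.3 = 498.3 rad/s.
Step 2 — Component impedances:
  R: Z = R = 50 Ω
  L: Z = jωL = j·498.3·0.00358 = 0 + j1.784 Ω
  C: Z = 1/(jωC) = -j/(ω·C) = 0 - j2.518e+04 Ω
Step 3 — Parallel combination: 1/Z_total = 1/R + 1/L + 1/C; Z_total = 0.06356 + j1.782 Ω = 1.783∠88.0° Ω.

Z = 0.06356 + j1.782 Ω = 1.783∠88.0° Ω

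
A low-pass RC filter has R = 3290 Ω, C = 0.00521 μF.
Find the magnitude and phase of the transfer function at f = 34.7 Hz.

Step 1 — Angular frequency: ω = 2π·34.7 = 218 rad/s.
Step 2 — Transfer function: H(jω) = 1/(1 + jωRC).
Step 3 — Denominator: 1 + jωRC = 1 + j·218·3290·5.21e-09 = 1 + j0.003737.
Step 4 — H = 1 - j0.003737.
Step 5 — Magnitude: |H| = 1 (-0.0 dB); phase: φ = -0.2°.

|H| = 1 (-0.0 dB), φ = -0.2°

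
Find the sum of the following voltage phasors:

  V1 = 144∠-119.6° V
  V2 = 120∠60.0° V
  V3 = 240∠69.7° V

Step 1 — Convert each phasor to rectangular form:
  V1 = 144·(cos(-119.6°) + j·sin(-119.6°)) = -71.13 - j125.2 V
  V2 = 120·(cos(60.0°) + j·sin(60.0°)) = 60 + j103.9 V
  V3 = 240·(cos(69.7°) + j·sin(69.7°)) = 83.26 + j225.1 V
Step 2 — Sum components: V_total = 72.14 + j203.8 V.
Step 3 — Convert to polar: |V_total| = 216.2 V, ∠V_total = 70.5°.

V_total = 216.2∠70.5° V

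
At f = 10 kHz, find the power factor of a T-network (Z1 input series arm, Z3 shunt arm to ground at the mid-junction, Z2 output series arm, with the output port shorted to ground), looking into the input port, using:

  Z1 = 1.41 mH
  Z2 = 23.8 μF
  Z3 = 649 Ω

Step 1 — Angular frequency: ω = 2π·f = 2π·1e+04 = 6.283e+04 rad/s.
Step 2 — Component impedances:
  Z1: Z = jωL = j·6.283e+04·0.00141 = 0 + j88.59 Ω
  Z2: Z = 1/(jωC) = -j/(ω·C) = 0 - j0.6687 Ω
  Z3: Z = R = 649 Ω
Step 3 — With the output port shorted to ground, the output series arm Z2 runs from the junction to ground; the shunt arm Z3 also runs from the junction to ground. They appear in parallel: Z3 || Z2 = 0.000689 - j0.6687 Ω.
Step 4 — Series with input arm Z1: Z_in = Z1 + (Z3 || Z2) = 0.000689 + j87.92 Ω = 87.92∠90.0° Ω.
Step 5 — Power factor: PF = cos(φ) = Re(Z)/|Z| = 0.000689/87.92 = 7.837e-06.
Step 6 — Type: Im(Z) = 87.92 ⇒ lagging (phase φ = 90.0°).

PF = 7.837e-06 (lagging, φ = 90.0°)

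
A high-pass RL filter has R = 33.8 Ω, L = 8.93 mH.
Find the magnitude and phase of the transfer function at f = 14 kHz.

Step 1 — Angular frequency: ω = 2π·1.4e+04 = 8.796e+04 rad/s.
Step 2 — Transfer function: H(jω) = jωL/(R + jωL).
Step 3 — Numerator jωL = j·785.5; denominator R + jωL = 33.8 + j785.5.
Step 4 — H = 0.9982 + j0.04295.
Step 5 — Magnitude: |H| = 0.9991 (-0.0 dB); phase: φ = 2.5°.

|H| = 0.9991 (-0.0 dB), φ = 2.5°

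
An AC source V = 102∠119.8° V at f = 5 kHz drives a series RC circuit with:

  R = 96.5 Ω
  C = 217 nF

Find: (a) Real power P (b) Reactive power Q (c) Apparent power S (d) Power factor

Step 1 — Angular frequency: ω = 2π·f = 2π·5000 = 3.142e+04 rad/s.
Step 2 — Component impedances:
  R: Z = R = 96.5 Ω
  C: Z = 1/(jωC) = -j/(ω·C) = 0 - j146.7 Ω
Step 3 — Series combination: Z_total = R + C = 96.5 - j146.7 Ω = 175.6∠-56.7° Ω.
Step 4 — Source phasor: V = 102∠119.8° V = -50.69 + j88.51 V.
Step 5 — Current: I = V / Z = -0.5798 + j0.03586 A = 0.5809∠176.5° A.
Step 6 — Complex power: S = V·I* = 32.57 - j49.5 VA.
Step 7 — Real power: P = Re(S) = 32.57 W.
Step 8 — Reactive power: Q = Im(S) = -49.5 VAR.
Step 9 — Apparent power: |S| = 59.25 VA.
Step 10 — Power factor: PF = P/|S| = 0.5496 (leading).

(a) P = 32.57 W  (b) Q = -49.5 VAR  (c) S = 59.25 VA  (d) PF = 0.5496 (leading)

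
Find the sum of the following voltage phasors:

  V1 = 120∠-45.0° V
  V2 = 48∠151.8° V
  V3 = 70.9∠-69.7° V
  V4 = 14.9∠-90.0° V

Step 1 — Convert each phasor to rectangular form:
  V1 = 120·(cos(-45.0°) + j·sin(-45.0°)) = 84.85 - j84.85 V
  V2 = 48·(cos(151.8°) + j·sin(151.8°)) = -42.3 + j22.68 V
  V3 = 70.9·(cos(-69.7°) + j·sin(-69.7°)) = 24.6 - j66.5 V
  V4 = 14.9·(cos(-90.0°) + j·sin(-90.0°)) = 0 - j14.9 V
Step 2 — Sum components: V_total = 67.15 - j143.6 V.
Step 3 — Convert to polar: |V_total| = 158.5 V, ∠V_total = -64.9°.

V_total = 158.5∠-64.9° V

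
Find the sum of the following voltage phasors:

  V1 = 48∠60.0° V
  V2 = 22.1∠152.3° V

Step 1 — Convert each phasor to rectangular form:
  V1 = 48·(cos(60.0°) + j·sin(60.0°)) = 24 + j41.57 V
  V2 = 22.1·(cos(152.3°) + j·sin(152.3°)) = -19.57 + j10.27 V
Step 2 — Sum components: V_total = 4.433 + j51.84 V.
Step 3 — Convert to polar: |V_total| = 52.03 V, ∠V_total = 85.1°.

V_total = 52.03∠85.1° V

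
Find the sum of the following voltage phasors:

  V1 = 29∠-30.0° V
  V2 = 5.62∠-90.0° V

Step 1 — Convert each phasor to rectangular form:
  V1 = 29·(cos(-30.0°) + j·sin(-30.0°)) = 25.11 - j14.5 V
  V2 = 5.62·(cos(-90.0°) + j·sin(-90.0°)) = 0 - j5.62 V
Step 2 — Sum components: V_total = 25.11 - j20.12 V.
Step 3 — Convert to polar: |V_total| = 32.18 V, ∠V_total = -38.7°.

V_total = 32.18∠-38.7° V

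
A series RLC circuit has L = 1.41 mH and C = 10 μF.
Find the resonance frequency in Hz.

Step 1 — Resonance condition Im(Z)=0 gives ω₀ = 1/√(LC).
Step 2 — ω₀ = 1/√(0.00141·1e-05) = 8422 rad/s.
Step 3 — f₀ = ω₀/(2π) = 1340 Hz.

f₀ = 1340 Hz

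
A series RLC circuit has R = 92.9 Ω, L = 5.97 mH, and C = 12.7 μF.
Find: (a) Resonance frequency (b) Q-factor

Step 1 — Resonance condition Im(Z)=0 gives ω₀ = 1/√(LC).
Step 2 — ω₀ = 1/√(0.00597·1.27e-05) = 3632 rad/s.
Step 3 — f₀ = ω₀/(2π) = 578 Hz.
Step 4 — Series Q: Q = ω₀L/R = 3632·0.00597/92.9 = 0.2334.

(a) f₀ = 578 Hz  (b) Q = 0.2334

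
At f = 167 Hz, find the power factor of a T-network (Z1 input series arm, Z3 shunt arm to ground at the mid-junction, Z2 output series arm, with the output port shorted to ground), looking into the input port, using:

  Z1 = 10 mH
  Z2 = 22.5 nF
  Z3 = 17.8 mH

Step 1 — Angular frequency: ω = 2π·f = 2π·167 = 1049 rad/s.
Step 2 — Component impedances:
  Z1: Z = jωL = j·1049·0.01 = 0 + j10.49 Ω
  Z2: Z = 1/(jωC) = -j/(ω·C) = 0 - j4.236e+04 Ω
  Z3: Z = jωL = j·1049·0.0178 = 0 + j18.68 Ω
Step 3 — With the output port shorted to ground, the output series arm Z2 runs from the junction to ground; the shunt arm Z3 also runs from the junction to ground. They appear in parallel: Z3 || Z2 = 0 + j18.69 Ω.
Step 4 — Series with input arm Z1: Z_in = Z1 + (Z3 || Z2) = 0 + j29.18 Ω = 29.18∠90.0° Ω.
Step 5 — Power factor: PF = cos(φ) = Re(Z)/|Z| = 0/29.18 = 0.
Step 6 — Type: Im(Z) = 29.18 ⇒ lagging (phase φ = 90.0°).

PF = 0 (lagging, φ = 90.0°)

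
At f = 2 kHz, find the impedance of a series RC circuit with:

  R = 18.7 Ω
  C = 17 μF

Step 1 — Angular frequency: ω = 2π·f = 2π·2000 = 1.257e+04 rad/s.
Step 2 — Component impedances:
  R: Z = R = 18.7 Ω
  C: Z = 1/(jωC) = -j/(ω·C) = 0 - j4.681 Ω
Step 3 — Series combination: Z_total = R + C = 18.7 - j4.681 Ω = 19.28∠-14.1° Ω.

Z = 18.7 - j4.681 Ω = 19.28∠-14.1° Ω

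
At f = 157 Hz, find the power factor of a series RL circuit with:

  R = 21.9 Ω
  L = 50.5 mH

Step 1 — Angular frequency: ω = 2π·f = 2π·157 = 986.5 rad/s.
Step 2 — Component impedances:
  R: Z = R = 21.9 Ω
  L: Z = jωL = j·986.5·0.0505 = 0 + j49.82 Ω
Step 3 — Series combination: Z_total = R + L = 21.9 + j49.82 Ω = 54.42∠66.3° Ω.
Step 4 — Power factor: PF = cos(φ) = Re(Z)/|Z| = 21.9/54.42 = 0.4024.
Step 5 — Type: Im(Z) = 49.82 ⇒ lagging (phase φ = 66.3°).

PF = 0.4024 (lagging, φ = 66.3°)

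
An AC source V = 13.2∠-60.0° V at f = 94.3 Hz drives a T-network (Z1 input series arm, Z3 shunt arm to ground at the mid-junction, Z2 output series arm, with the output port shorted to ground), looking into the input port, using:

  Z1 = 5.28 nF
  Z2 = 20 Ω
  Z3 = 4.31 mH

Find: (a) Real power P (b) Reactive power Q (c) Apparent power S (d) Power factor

Step 1 — Angular frequency: ω = 2π·f = 2π·94.3 = 592.5 rad/s.
Step 2 — Component impedances:
  Z1: Z = 1/(jωC) = -j/(ω·C) = 0 - j3.196e+05 Ω
  Z2: Z = R = 20 Ω
  Z3: Z = jωL = j·592.5·0.00431 = 0 + j2.554 Ω
Step 3 — With the output port shorted to ground, the output series arm Z2 runs from the junction to ground; the shunt arm Z3 also runs from the junction to ground. They appear in parallel: Z3 || Z2 = 0.3208 + j2.513 Ω.
Step 4 — Series with input arm Z1: Z_in = Z1 + (Z3 || Z2) = 0.3208 - j3.196e+05 Ω = 3.196e+05∠-90.0° Ω.
Step 5 — Source phasor: V = 13.2∠-60.0° V = 6.6 - j11.43 V.
Step 6 — Current: I = V / Z = 3.576e-05 + j2.065e-05 A = 4.13e-05∠30.0° A.
Step 7 — Complex power: S = V·I* = 5.471e-10 - j0.0005451 VA.
Step 8 — Real power: P = Re(S) = 5.471e-10 W.
Step 9 — Reactive power: Q = Im(S) = -0.0005451 VAR.
Step 10 — Apparent power: |S| = 0.0005451 VA.
Step 11 — Power factor: PF = P/|S| = 1.004e-06 (leading).

(a) P = 5.471e-10 W  (b) Q = -0.0005451 VAR  (c) S = 0.0005451 VA  (d) PF = 1.004e-06 (leading)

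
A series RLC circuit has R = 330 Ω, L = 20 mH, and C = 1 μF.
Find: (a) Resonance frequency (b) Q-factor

Step 1 — Resonance condition Im(Z)=0 gives ω₀ = 1/√(LC).
Step 2 — ω₀ = 1/√(0.02·1e-06) = 7071 rad/s.
Step 3 — f₀ = ω₀/(2π) = 1125 Hz.
Step 4 — Series Q: Q = ω₀L/R = 7071·0.02/330 = 0.4285.

(a) f₀ = 1125 Hz  (b) Q = 0.4285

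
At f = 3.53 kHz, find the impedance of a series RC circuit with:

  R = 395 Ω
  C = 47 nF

Step 1 — Angular frequency: ω = 2π·f = 2π·3530 = 2.218e+04 rad/s.
Step 2 — Component impedances:
  R: Z = R = 395 Ω
  C: Z = 1/(jωC) = -j/(ω·C) = 0 - j959.3 Ω
Step 3 — Series combination: Z_total = R + C = 395 - j959.3 Ω = 1037∠-67.6° Ω.

Z = 395 - j959.3 Ω = 1037∠-67.6° Ω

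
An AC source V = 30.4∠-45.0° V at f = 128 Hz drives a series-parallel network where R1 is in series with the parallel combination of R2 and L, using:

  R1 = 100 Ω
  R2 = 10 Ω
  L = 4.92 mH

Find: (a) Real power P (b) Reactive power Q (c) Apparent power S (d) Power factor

Step 1 — Angular frequency: ω = 2π·f = 2π·128 = 804.2 rad/s.
Step 2 — Component impedances:
  R1: Z = R = 100 Ω
  R2: Z = R = 10 Ω
  L: Z = jωL = j·804.2·0.00492 = 0 + j3.957 Ω
Step 3 — Parallel branch: R2 || L = 1/(1/R2 + 1/L) = 1.354 + j3.421 Ω.
Step 4 — Series with R1: Z_total = R1 + (R2 || L) = 101.4 + j3.421 Ω = 101.4∠1.9° Ω.
Step 5 — Source phasor: V = 30.4∠-45.0° V = 21.5 - j21.5 V.
Step 6 — Current: I = V / Z = 0.2047 - j0.219 A = 0.2998∠-46.9° A.
Step 7 — Complex power: S = V·I* = 9.108 + j0.3074 VA.
Step 8 — Real power: P = Re(S) = 9.108 W.
Step 9 — Reactive power: Q = Im(S) = 0.3074 VAR.
Step 10 — Apparent power: |S| = 9.113 VA.
Step 11 — Power factor: PF = P/|S| = 0.9994 (lagging).

(a) P = 9.108 W  (b) Q = 0.3074 VAR  (c) S = 9.113 VA  (d) PF = 0.9994 (lagging)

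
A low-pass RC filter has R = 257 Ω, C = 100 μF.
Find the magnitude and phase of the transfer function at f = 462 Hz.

Step 1 — Angular frequency: ω = 2π·462 = 2903 rad/s.
Step 2 — Transfer function: H(jω) = 1/(1 + jωRC).
Step 3 — Denominator: 1 + jωRC = 1 + j·2903·257·0.0001 = 1 + j74.6.
Step 4 — H = 0.0001796 - j0.0134.
Step 5 — Magnitude: |H| = 0.0134 (-37.5 dB); phase: φ = -89.2°.

|H| = 0.0134 (-37.5 dB), φ = -89.2°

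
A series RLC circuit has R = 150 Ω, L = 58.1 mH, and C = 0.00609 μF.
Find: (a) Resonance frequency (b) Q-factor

Step 1 — Resonance condition Im(Z)=0 gives ω₀ = 1/√(LC).
Step 2 — ω₀ = 1/√(0.0581·6.09e-09) = 5.316e+04 rad/s.
Step 3 — f₀ = ω₀/(2π) = 8461 Hz.
Step 4 — Series Q: Q = ω₀L/R = 5.316e+04·0.0581/150 = 20.59.

(a) f₀ = 8461 Hz  (b) Q = 20.59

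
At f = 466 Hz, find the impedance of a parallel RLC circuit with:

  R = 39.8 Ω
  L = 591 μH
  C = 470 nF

Step 1 — Angular frequency: ω = 2π·f = 2π·466 = 2928 rad/s.
Step 2 — Component impedances:
  R: Z = R = 39.8 Ω
  L: Z = jωL = j·2928·0.000591 = 0 + j1.73 Ω
  C: Z = 1/(jωC) = -j/(ω·C) = 0 - j726.7 Ω
Step 3 — Parallel combination: 1/Z_total = 1/R + 1/L + 1/C; Z_total = 0.07545 + j1.731 Ω = 1.733∠87.5° Ω.

Z = 0.07545 + j1.731 Ω = 1.733∠87.5° Ω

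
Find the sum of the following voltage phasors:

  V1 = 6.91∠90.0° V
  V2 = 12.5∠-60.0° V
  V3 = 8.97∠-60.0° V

Step 1 — Convert each phasor to rectangular form:
  V1 = 6.91·(cos(90.0°) + j·sin(90.0°)) = 0 + j6.91 V
  V2 = 12.5·(cos(-60.0°) + j·sin(-60.0°)) = 6.25 - j10.83 V
  V3 = 8.97·(cos(-60.0°) + j·sin(-60.0°)) = 4.485 - j7.768 V
Step 2 — Sum components: V_total = 10.74 - j11.68 V.
Step 3 — Convert to polar: |V_total| = 15.87 V, ∠V_total = -47.4°.

V_total = 15.87∠-47.4° V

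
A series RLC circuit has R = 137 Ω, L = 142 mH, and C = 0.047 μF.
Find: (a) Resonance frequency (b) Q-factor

Step 1 — Resonance condition Im(Z)=0 gives ω₀ = 1/√(LC).
Step 2 — ω₀ = 1/√(0.142·4.7e-08) = 1.224e+04 rad/s.
Step 3 — f₀ = ω₀/(2π) = 1948 Hz.
Step 4 — Series Q: Q = ω₀L/R = 1.224e+04·0.142/137 = 12.69.

(a) f₀ = 1948 Hz  (b) Q = 12.69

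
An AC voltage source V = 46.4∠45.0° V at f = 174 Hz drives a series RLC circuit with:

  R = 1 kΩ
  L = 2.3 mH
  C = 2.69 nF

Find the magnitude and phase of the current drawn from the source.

Step 1 — Angular frequency: ω = 2π·f = 2π·174 = 1093 rad/s.
Step 2 — Component impedances:
  R: Z = R = 1000 Ω
  L: Z = jωL = j·1093·0.0023 = 0 + j2.515 Ω
  C: Z = 1/(jωC) = -j/(ω·C) = 0 - j3.4e+05 Ω
Step 3 — Series combination: Z_total = R + L + C = 1000 - j3.4e+05 Ω = 3.4e+05∠-89.8° Ω.
Step 4 — Source phasor: V = 46.4∠45.0° V = 32.81 + j32.81 V.
Step 5 — Ohm's law: I = V / Z_total = (32.81 + j32.81) / (1000 - j3.4e+05) = -9.621e-05 + j9.677e-05 A.
Step 6 — Convert to polar: |I| = 0.0001365 A, ∠I = 134.8°.

I = 0.0001365∠134.8° A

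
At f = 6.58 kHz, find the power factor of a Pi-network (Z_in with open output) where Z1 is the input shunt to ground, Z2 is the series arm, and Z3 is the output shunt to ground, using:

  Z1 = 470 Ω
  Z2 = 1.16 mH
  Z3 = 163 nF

Step 1 — Angular frequency: ω = 2π·f = 2π·6580 = 4.134e+04 rad/s.
Step 2 — Component impedances:
  Z1: Z = R = 470 Ω
  Z2: Z = jωL = j·4.134e+04·0.00116 = 0 + j47.96 Ω
  Z3: Z = 1/(jωC) = -j/(ω·C) = 0 - j148.4 Ω
Step 3 — With open output, the series arm Z2 and the output shunt Z3 appear in series to ground: Z2 + Z3 = 0 - j100.4 Ω.
Step 4 — Parallel with input shunt Z1: Z_in = Z1 || (Z2 + Z3) = 20.52 - j96.05 Ω = 98.22∠-77.9° Ω.
Step 5 — Power factor: PF = cos(φ) = Re(Z)/|Z| = 20.524/98.215 = 0.209.
Step 6 — Type: Im(Z) = -96.05 ⇒ leading (phase φ = -77.9°).

PF = 0.209 (leading, φ = -77.9°)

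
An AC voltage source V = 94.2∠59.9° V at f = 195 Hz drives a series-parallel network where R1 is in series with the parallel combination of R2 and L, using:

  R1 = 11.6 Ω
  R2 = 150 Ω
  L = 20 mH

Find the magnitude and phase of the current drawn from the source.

Step 1 — Angular frequency: ω = 2π·f = 2π·195 = 1225 rad/s.
Step 2 — Component impedances:
  R1: Z = R = 11.6 Ω
  R2: Z = R = 150 Ω
  L: Z = jωL = j·1225·0.02 = 0 + j24.5 Ω
Step 3 — Parallel branch: R2 || L = 1/(1/R2 + 1/L) = 3.899 + j23.87 Ω.
Step 4 — Series with R1: Z_total = R1 + (R2 || L) = 15.5 + j23.87 Ω = 28.46∠57.0° Ω.
Step 5 — Source phasor: V = 94.2∠59.9° V = 47.24 + j81.5 V.
Step 6 — Ohm's law: I = V / Z_total = (47.24 + j81.5) / (15.5 + j23.87) = 3.306 + j0.1674 A.
Step 7 — Convert to polar: |I| = 3.31 A, ∠I = 2.9°.

I = 3.31∠2.9° A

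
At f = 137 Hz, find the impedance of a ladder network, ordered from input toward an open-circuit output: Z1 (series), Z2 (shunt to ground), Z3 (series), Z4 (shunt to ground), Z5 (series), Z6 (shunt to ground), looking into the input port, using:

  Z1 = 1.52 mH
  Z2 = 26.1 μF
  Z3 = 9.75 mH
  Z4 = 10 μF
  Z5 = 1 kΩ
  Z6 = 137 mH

Step 1 — Angular frequency: ω = 2π·f = 2π·137 = 860.8 rad/s.
Step 2 — Component impedances:
  Z1: Z = jωL = j·860.8·0.00152 = 0 + j1.308 Ω
  Z2: Z = 1/(jωC) = -j/(ω·C) = 0 - j44.51 Ω
  Z3: Z = jωL = j·860.8·0.00975 = 0 + j8.393 Ω
  Z4: Z = 1/(jωC) = -j/(ω·C) = 0 - j116.2 Ω
  Z5: Z = R = 1000 Ω
  Z6: Z = jωL = j·860.8·0.137 = 0 + j117.9 Ω
Step 3 — Ladder network (open output): work backward from the far end, alternating series and parallel combinations. Z_in = 1.144 - j30.3 Ω = 30.32∠-87.8° Ω.

Z = 1.144 - j30.3 Ω = 30.32∠-87.8° Ω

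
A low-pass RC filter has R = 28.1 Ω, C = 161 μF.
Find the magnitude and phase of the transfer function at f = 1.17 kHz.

Step 1 — Angular frequency: ω = 2π·1170 = 7351 rad/s.
Step 2 — Transfer function: H(jω) = 1/(1 + jωRC).
Step 3 — Denominator: 1 + jωRC = 1 + j·7351·28.1·0.000161 = 1 + j33.26.
Step 4 — H = 0.0009033 - j0.03004.
Step 5 — Magnitude: |H| = 0.03005 (-30.4 dB); phase: φ = -88.3°.

|H| = 0.03005 (-30.4 dB), φ = -88.3°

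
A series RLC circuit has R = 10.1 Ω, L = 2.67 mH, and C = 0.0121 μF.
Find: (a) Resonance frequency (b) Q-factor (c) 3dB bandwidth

Step 1 — Resonance condition Im(Z)=0 gives ω₀ = 1/√(LC).
Step 2 — ω₀ = 1/√(0.00267·1.21e-08) = 1.759e+05 rad/s.
Step 3 — f₀ = ω₀/(2π) = 2.8e+04 Hz.
Step 4 — Series Q: Q = ω₀L/R = 1.759e+05·0.00267/10.1 = 46.51.
Step 5 — 3dB bandwidth: Δω = ω₀/Q = 3783 rad/s; BW = Δω/(2π) = 602 Hz.

(a) f₀ = 2.8e+04 Hz  (b) Q = 46.51  (c) BW = 602 Hz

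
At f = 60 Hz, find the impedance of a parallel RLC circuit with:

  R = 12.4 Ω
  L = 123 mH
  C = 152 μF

Step 1 — Angular frequency: ω = 2π·f = 2π·60 = 377 rad/s.
Step 2 — Component impedances:
  R: Z = R = 12.4 Ω
  L: Z = jωL = j·377·0.123 = 0 + j46.37 Ω
  C: Z = 1/(jωC) = -j/(ω·C) = 0 - j17.45 Ω
Step 3 — Parallel combination: 1/Z_total = 1/R + 1/L + 1/C; Z_total = 10.36 - j4.593 Ω = 11.34∠-23.9° Ω.

Z = 10.36 - j4.593 Ω = 11.34∠-23.9° Ω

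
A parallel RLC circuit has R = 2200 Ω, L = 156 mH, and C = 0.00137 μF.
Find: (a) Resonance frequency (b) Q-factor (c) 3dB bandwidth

Step 1 — Resonance: ω₀ = 1/√(LC) = 1/√(0.156·1.37e-09) = 6.84e+04 rad/s.
Step 2 — f₀ = ω₀/(2π) = 1.089e+04 Hz.
Step 3 — Parallel Q: Q = R/(ω₀L) = 2200/(6.84e+04·0.156) = 0.2062.
Step 4 — Bandwidth: Δω = ω₀/Q = 3.318e+05 rad/s; BW = Δω/(2π) = 5.281e+04 Hz.

(a) f₀ = 1.089e+04 Hz  (b) Q = 0.2062  (c) BW = 5.281e+04 Hz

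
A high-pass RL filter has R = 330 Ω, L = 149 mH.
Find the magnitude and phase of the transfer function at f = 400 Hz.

Step 1 — Angular frequency: ω = 2π·400 = 2513 rad/s.
Step 2 — Transfer function: H(jω) = jωL/(R + jωL).
Step 3 — Numerator jωL = j·374.5; denominator R + jωL = 330 + j374.5.
Step 4 — H = 0.5629 + j0.496.
Step 5 — Magnitude: |H| = 0.7503 (-2.5 dB); phase: φ = 41.4°.

|H| = 0.7503 (-2.5 dB), φ = 41.4°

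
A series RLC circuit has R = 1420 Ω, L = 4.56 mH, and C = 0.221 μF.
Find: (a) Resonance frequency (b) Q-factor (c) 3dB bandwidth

Step 1 — Resonance: ω₀ = 1/√(LC) = 1/√(0.00456·2.21e-07) = 3.15e+04 rad/s.
Step 2 — f₀ = ω₀/(2π) = 5014 Hz.
Step 3 — Series Q: Q = ω₀L/R = 3.15e+04·0.00456/1420 = 0.1012.
Step 4 — Bandwidth: Δω = ω₀/Q = 3.114e+05 rad/s; BW = Δω/(2π) = 4.956e+04 Hz.

(a) f₀ = 5014 Hz  (b) Q = 0.1012  (c) BW = 4.956e+04 Hz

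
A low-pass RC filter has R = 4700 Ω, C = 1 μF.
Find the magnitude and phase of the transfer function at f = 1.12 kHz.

Step 1 — Angular frequency: ω = 2π·1120 = 7037 rad/s.
Step 2 — Transfer function: H(jω) = 1/(1 + jωRC).
Step 3 — Denominator: 1 + jωRC = 1 + j·7037·4700·1e-06 = 1 + j33.07.
Step 4 — H = 0.0009133 - j0.03021.
Step 5 — Magnitude: |H| = 0.03022 (-30.4 dB); phase: φ = -88.3°.

|H| = 0.03022 (-30.4 dB), φ = -88.3°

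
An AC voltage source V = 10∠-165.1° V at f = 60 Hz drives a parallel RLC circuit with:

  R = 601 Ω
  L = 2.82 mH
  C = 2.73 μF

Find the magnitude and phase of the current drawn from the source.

Step 1 — Angular frequency: ω = 2π·f = 2π·60 = 377 rad/s.
Step 2 — Component impedances:
  R: Z = R = 601 Ω
  L: Z = jωL = j·377·0.00282 = 0 + j1.063 Ω
  C: Z = 1/(jωC) = -j/(ω·C) = 0 - j971.6 Ω
Step 3 — Parallel combination: 1/Z_total = 1/R + 1/L + 1/C; Z_total = 0.001885 + j1.064 Ω = 1.064∠89.9° Ω.
Step 4 — Source phasor: V = 10∠-165.1° V = -9.664 - j2.571 V.
Step 5 — Ohm's law: I = V / Z_total = (-9.664 - j2.571) / (0.001885 + j1.064) = -2.432 + j9.076 A.
Step 6 — Convert to polar: |I| = 9.396 A, ∠I = 105.0°.

I = 9.396∠105.0° A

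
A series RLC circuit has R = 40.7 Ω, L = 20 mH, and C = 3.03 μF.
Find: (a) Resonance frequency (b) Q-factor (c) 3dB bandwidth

Step 1 — Resonance condition Im(Z)=0 gives ω₀ = 1/√(LC).
Step 2 — ω₀ = 1/√(0.02·3.03e-06) = 4062 rad/s.
Step 3 — f₀ = ω₀/(2π) = 646.5 Hz.
Step 4 — Series Q: Q = ω₀L/R = 4062·0.02/40.7 = 1.996.
Step 5 — 3dB bandwidth: Δω = ω₀/Q = 2035 rad/s; BW = Δω/(2π) = 323.9 Hz.

(a) f₀ = 646.5 Hz  (b) Q = 1.996  (c) BW = 323.9 Hz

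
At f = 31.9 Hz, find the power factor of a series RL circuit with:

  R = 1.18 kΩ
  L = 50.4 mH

Step 1 — Angular frequency: ω = 2π·f = 2π·31.9 = 200.4 rad/s.
Step 2 — Component impedances:
  R: Z = R = 1180 Ω
  L: Z = jωL = j·200.4·0.0504 = 0 + j10.1 Ω
Step 3 — Series combination: Z_total = R + L = 1180 + j10.1 Ω = 1180∠0.5° Ω.
Step 4 — Power factor: PF = cos(φ) = Re(Z)/|Z| = 1180/1180 = 1.
Step 5 — Type: Im(Z) = 10.1 ⇒ lagging (phase φ = 0.5°).

PF = 1 (lagging, φ = 0.5°)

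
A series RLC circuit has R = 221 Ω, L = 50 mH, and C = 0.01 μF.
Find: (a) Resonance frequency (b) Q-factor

Step 1 — Resonance condition Im(Z)=0 gives ω₀ = 1/√(LC).
Step 2 — ω₀ = 1/√(0.05·1e-08) = 4.472e+04 rad/s.
Step 3 — f₀ = ω₀/(2π) = 7118 Hz.
Step 4 — Series Q: Q = ω₀L/R = 4.472e+04·0.05/221 = 10.12.

(a) f₀ = 7118 Hz  (b) Q = 10.12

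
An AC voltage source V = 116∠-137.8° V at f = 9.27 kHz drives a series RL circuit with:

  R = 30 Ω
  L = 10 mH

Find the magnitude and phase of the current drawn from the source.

Step 1 — Angular frequency: ω = 2π·f = 2π·9270 = 5.825e+04 rad/s.
Step 2 — Component impedances:
  R: Z = R = 30 Ω
  L: Z = jωL = j·5.825e+04·0.01 = 0 + j582.5 Ω
Step 3 — Series combination: Z_total = R + L = 30 + j582.5 Ω = 583.2∠87.1° Ω.
Step 4 — Source phasor: V = 116∠-137.8° V = -85.93 - j77.92 V.
Step 5 — Ohm's law: I = V / Z_total = (-85.93 - j77.92) / (30 + j582.5) = -0.141 + j0.1403 A.
Step 6 — Convert to polar: |I| = 0.1989 A, ∠I = 135.1°.

I = 0.1989∠135.1° A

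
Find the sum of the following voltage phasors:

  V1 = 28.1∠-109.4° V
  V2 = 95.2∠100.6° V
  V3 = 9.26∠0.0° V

Step 1 — Convert each phasor to rectangular form:
  V1 = 28.1·(cos(-109.4°) + j·sin(-109.4°)) = -9.334 - j26.5 V
  V2 = 95.2·(cos(100.6°) + j·sin(100.6°)) = -17.51 + j93.58 V
  V3 = 9.26·(cos(0.0°) + j·sin(0.0°)) = 9.26 V
Step 2 — Sum components: V_total = -17.59 + j67.07 V.
Step 3 — Convert to polar: |V_total| = 69.34 V, ∠V_total = 104.7°.

V_total = 69.34∠104.7° V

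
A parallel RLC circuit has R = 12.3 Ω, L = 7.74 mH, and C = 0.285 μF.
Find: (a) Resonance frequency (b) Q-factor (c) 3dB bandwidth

Step 1 — Resonance: ω₀ = 1/√(LC) = 1/√(0.00774·2.85e-07) = 2.129e+04 rad/s.
Step 2 — f₀ = ω₀/(2π) = 3389 Hz.
Step 3 — Parallel Q: Q = R/(ω₀L) = 12.3/(2.129e+04·0.00774) = 0.07464.
Step 4 — Bandwidth: Δω = ω₀/Q = 2.853e+05 rad/s; BW = Δω/(2π) = 4.54e+04 Hz.

(a) f₀ = 3389 Hz  (b) Q = 0.07464  (c) BW = 4.54e+04 Hz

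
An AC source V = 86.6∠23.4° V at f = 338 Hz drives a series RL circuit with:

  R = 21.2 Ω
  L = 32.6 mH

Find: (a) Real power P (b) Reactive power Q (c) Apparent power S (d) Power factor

Step 1 — Angular frequency: ω = 2π·f = 2π·338 = 2124 rad/s.
Step 2 — Component impedances:
  R: Z = R = 21.2 Ω
  L: Z = jωL = j·2124·0.0326 = 0 + j69.23 Ω
Step 3 — Series combination: Z_total = R + L = 21.2 + j69.23 Ω = 72.41∠73.0° Ω.
Step 4 — Source phasor: V = 86.6∠23.4° V = 79.48 + j34.39 V.
Step 5 — Current: I = V / Z = 0.7756 - j0.9105 A = 1.196∠-49.6° A.
Step 6 — Complex power: S = V·I* = 30.33 + j99.04 VA.
Step 7 — Real power: P = Re(S) = 30.33 W.
Step 8 — Reactive power: Q = Im(S) = 99.04 VAR.
Step 9 — Apparent power: |S| = 103.6 VA.
Step 10 — Power factor: PF = P/|S| = 0.2928 (lagging).

(a) P = 30.33 W  (b) Q = 99.04 VAR  (c) S = 103.6 VA  (d) PF = 0.2928 (lagging)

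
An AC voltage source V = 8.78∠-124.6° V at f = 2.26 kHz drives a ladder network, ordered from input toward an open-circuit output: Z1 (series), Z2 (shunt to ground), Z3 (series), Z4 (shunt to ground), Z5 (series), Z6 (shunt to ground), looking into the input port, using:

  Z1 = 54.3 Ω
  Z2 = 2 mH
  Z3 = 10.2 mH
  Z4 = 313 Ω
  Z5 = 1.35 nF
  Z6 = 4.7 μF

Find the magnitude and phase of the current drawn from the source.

Step 1 — Angular frequency: ω = 2π·f = 2π·2260 = 1.42e+04 rad/s.
Step 2 — Component impedances:
  Z1: Z = R = 54.3 Ω
  Z2: Z = jωL = j·1.42e+04·0.002 = 0 + j28.4 Ω
  Z3: Z = jωL = j·1.42e+04·0.0102 = 0 + j144.8 Ω
  Z4: Z = R = 313 Ω
  Z5: Z = 1/(jωC) = -j/(ω·C) = 0 - j5.216e+04 Ω
  Z6: Z = 1/(jωC) = -j/(ω·C) = 0 - j14.98 Ω
Step 3 — Ladder network (open output): work backward from the far end, alternating series and parallel combinations. Z_in = 56.28 + j27.31 Ω = 62.56∠25.9° Ω.
Step 4 — Source phasor: V = 8.78∠-124.6° V = -4.986 - j7.227 V.
Step 5 — Ohm's law: I = V / Z_total = (-4.986 - j7.227) / (56.28 + j27.31) = -0.1221 - j0.06913 A.
Step 6 — Convert to polar: |I| = 0.1403 A, ∠I = -150.5°.

I = 0.1403∠-150.5° A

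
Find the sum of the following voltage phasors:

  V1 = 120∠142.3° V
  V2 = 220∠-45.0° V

Step 1 — Convert each phasor to rectangular form:
  V1 = 120·(cos(142.3°) + j·sin(142.3°)) = -94.95 + j73.38 V
  V2 = 220·(cos(-45.0°) + j·sin(-45.0°)) = 155.6 - j155.6 V
Step 2 — Sum components: V_total = 60.62 - j82.18 V.
Step 3 — Convert to polar: |V_total| = 102.1 V, ∠V_total = -53.6°.

V_total = 102.1∠-53.6° V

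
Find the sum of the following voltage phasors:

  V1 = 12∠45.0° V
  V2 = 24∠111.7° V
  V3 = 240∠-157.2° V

Step 1 — Convert each phasor to rectangular form:
  V1 = 12·(cos(45.0°) + j·sin(45.0°)) = 8.485 + j8.485 V
  V2 = 24·(cos(111.7°) + j·sin(111.7°)) = -8.874 + j22.3 V
  V3 = 240·(cos(-157.2°) + j·sin(-157.2°)) = -221.2 - j93 V
Step 2 — Sum components: V_total = -221.6 - j62.22 V.
Step 3 — Convert to polar: |V_total| = 230.2 V, ∠V_total = -164.3°.

V_total = 230.2∠-164.3° V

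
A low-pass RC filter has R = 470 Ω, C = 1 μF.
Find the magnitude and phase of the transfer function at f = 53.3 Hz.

Step 1 — Angular frequency: ω = 2π·53.3 = 334.9 rad/s.
Step 2 — Transfer function: H(jω) = 1/(1 + jωRC).
Step 3 — Denominator: 1 + jωRC = 1 + j·334.9·470·1e-06 = 1 + j0.1574.
Step 4 — H = 0.9758 - j0.1536.
Step 5 — Magnitude: |H| = 0.9878 (-0.1 dB); phase: φ = -8.9°.

|H| = 0.9878 (-0.1 dB), φ = -8.9°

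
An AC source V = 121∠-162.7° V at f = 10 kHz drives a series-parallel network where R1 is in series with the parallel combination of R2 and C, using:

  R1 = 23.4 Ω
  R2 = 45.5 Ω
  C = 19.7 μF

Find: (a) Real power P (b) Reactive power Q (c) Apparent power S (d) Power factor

Step 1 — Angular frequency: ω = 2π·f = 2π·1e+04 = 6.283e+04 rad/s.
Step 2 — Component impedances:
  R1: Z = R = 23.4 Ω
  R2: Z = R = 45.5 Ω
  C: Z = 1/(jωC) = -j/(ω·C) = 0 - j0.8079 Ω
Step 3 — Parallel branch: R2 || C = 1/(1/R2 + 1/C) = 0.01434 - j0.8076 Ω.
Step 4 — Series with R1: Z_total = R1 + (R2 || C) = 23.41 - j0.8076 Ω = 23.43∠-2.0° Ω.
Step 5 — Source phasor: V = 121∠-162.7° V = -115.5 - j35.98 V.
Step 6 — Current: I = V / Z = -4.875 - j1.705 A = 5.165∠-160.7° A.
Step 7 — Complex power: S = V·I* = 624.6 - j21.54 VA.
Step 8 — Real power: P = Re(S) = 624.6 W.
Step 9 — Reactive power: Q = Im(S) = -21.54 VAR.
Step 10 — Apparent power: |S| = 624.9 VA.
Step 11 — Power factor: PF = P/|S| = 0.9994 (leading).

(a) P = 624.6 W  (b) Q = -21.54 VAR  (c) S = 624.9 VA  (d) PF = 0.9994 (leading)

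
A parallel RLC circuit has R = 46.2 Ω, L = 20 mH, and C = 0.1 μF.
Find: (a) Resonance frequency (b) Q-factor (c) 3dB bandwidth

Step 1 — Resonance: ω₀ = 1/√(LC) = 1/√(0.02·1e-07) = 2.236e+04 rad/s.
Step 2 — f₀ = ω₀/(2π) = 3559 Hz.
Step 3 — Parallel Q: Q = R/(ω₀L) = 46.2/(2.236e+04·0.02) = 0.1033.
Step 4 — Bandwidth: Δω = ω₀/Q = 2.165e+05 rad/s; BW = Δω/(2π) = 3.445e+04 Hz.

(a) f₀ = 3559 Hz  (b) Q = 0.1033  (c) BW = 3.445e+04 Hz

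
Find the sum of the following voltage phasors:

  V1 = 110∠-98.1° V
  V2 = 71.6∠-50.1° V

Step 1 — Convert each phasor to rectangular form:
  V1 = 110·(cos(-98.1°) + j·sin(-98.1°)) = -15.5 - j108.9 V
  V2 = 71.6·(cos(-50.1°) + j·sin(-50.1°)) = 45.93 - j54.93 V
Step 2 — Sum components: V_total = 30.43 - j163.8 V.
Step 3 — Convert to polar: |V_total| = 166.6 V, ∠V_total = -79.5°.

V_total = 166.6∠-79.5° V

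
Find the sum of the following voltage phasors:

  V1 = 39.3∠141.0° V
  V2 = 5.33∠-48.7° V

Step 1 — Convert each phasor to rectangular form:
  V1 = 39.3·(cos(141.0°) + j·sin(141.0°)) = -30.54 + j24.73 V
  V2 = 5.33·(cos(-48.7°) + j·sin(-48.7°)) = 3.518 - j4.004 V
Step 2 — Sum components: V_total = -27.02 + j20.73 V.
Step 3 — Convert to polar: |V_total| = 34.06 V, ∠V_total = 142.5°.

V_total = 34.06∠142.5° V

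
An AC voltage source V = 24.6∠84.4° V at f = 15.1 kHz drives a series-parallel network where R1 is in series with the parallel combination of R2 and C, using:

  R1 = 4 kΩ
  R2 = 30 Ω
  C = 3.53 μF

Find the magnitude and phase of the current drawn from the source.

Step 1 — Angular frequency: ω = 2π·f = 2π·1.51e+04 = 9.488e+04 rad/s.
Step 2 — Component impedances:
  R1: Z = R = 4000 Ω
  R2: Z = R = 30 Ω
  C: Z = 1/(jωC) = -j/(ω·C) = 0 - j2.986 Ω
Step 3 — Parallel branch: R2 || C = 1/(1/R2 + 1/C) = 0.2943 - j2.957 Ω.
Step 4 — Series with R1: Z_total = R1 + (R2 || C) = 4000 - j2.957 Ω = 4000∠-0.0° Ω.
Step 5 — Source phasor: V = 24.6∠84.4° V = 2.401 + j24.48 V.
Step 6 — Ohm's law: I = V / Z_total = (2.401 + j24.48) / (4000 - j2.957) = 0.0005956 + j0.006121 A.
Step 7 — Convert to polar: |I| = 0.00615 A, ∠I = 84.4°.

I = 0.00615∠84.4° A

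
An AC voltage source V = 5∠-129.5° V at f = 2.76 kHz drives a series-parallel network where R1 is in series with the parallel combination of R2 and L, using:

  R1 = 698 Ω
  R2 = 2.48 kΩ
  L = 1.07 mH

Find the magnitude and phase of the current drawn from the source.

Step 1 — Angular frequency: ω = 2π·f = 2π·2760 = 1.734e+04 rad/s.
Step 2 — Component impedances:
  R1: Z = R = 698 Ω
  R2: Z = R = 2480 Ω
  L: Z = jωL = j·1.734e+04·0.00107 = 0 + j18.56 Ω
Step 3 — Parallel branch: R2 || L = 1/(1/R2 + 1/L) = 0.1388 + j18.55 Ω.
Step 4 — Series with R1: Z_total = R1 + (R2 || L) = 698.1 + j18.55 Ω = 698.4∠1.5° Ω.
Step 5 — Source phasor: V = 5∠-129.5° V = -3.18 - j3.858 V.
Step 6 — Ohm's law: I = V / Z_total = (-3.18 - j3.858) / (698.1 + j18.55) = -0.004699 - j0.005401 A.
Step 7 — Convert to polar: |I| = 0.007159 A, ∠I = -131.0°.

I = 0.007159∠-131.0° A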